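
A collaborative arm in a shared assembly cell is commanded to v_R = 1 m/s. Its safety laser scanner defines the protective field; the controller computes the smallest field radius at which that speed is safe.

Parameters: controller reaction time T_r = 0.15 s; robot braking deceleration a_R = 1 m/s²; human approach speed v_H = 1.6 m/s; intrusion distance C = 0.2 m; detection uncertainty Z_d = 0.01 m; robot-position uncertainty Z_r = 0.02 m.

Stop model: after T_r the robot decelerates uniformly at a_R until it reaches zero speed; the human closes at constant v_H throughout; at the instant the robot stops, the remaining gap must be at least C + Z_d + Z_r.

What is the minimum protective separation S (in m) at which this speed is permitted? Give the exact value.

S_min = 68/25 m = 2.7200 m

T_s = v_R/a_R = 1/1 = 1.0000 s
robot covers v_R·T_r = 1.0000·0.1500 = 0.1500 m before braking
robot under decel: 1.0000²/(2·1.0000) = 0.5000 m
person approaches 1.6000·(0.1500+1.0000) = 1.8400 m
margins: 0.2000+0.0100+0.0200 = 0.2300 m
S_min ≈ 0.1500+0.5000+1.8400+0.2300  ⇒  S_min = 68/25 m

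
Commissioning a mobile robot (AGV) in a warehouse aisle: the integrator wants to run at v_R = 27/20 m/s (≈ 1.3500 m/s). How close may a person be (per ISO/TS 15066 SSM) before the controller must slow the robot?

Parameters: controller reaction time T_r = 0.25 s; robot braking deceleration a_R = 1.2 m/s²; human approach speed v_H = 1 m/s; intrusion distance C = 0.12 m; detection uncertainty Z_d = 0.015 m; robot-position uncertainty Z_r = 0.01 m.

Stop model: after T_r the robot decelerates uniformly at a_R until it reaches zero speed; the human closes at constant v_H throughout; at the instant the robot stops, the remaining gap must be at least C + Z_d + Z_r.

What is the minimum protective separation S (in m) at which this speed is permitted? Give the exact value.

T_s = v_R/a_R = (27/20)/(6/5) = 1.1250 s
reaction-phase robot travel = 1.3500·0.2500 = 0.3375 m
robot covers 1.3500·1.1250 − ½·1.2000·1.1250² = 0.7594 m while stopping
person approaches 1.0000·(0.2500+1.1250) = 1.3750 m
margins: 0.1200+0.0150+0.0100 = 0.1450 m
S_min ≈ 0.3375+0.7594+1.3750+0.1450  ⇒  S_min = 4187/1600 m

S_min = 4187/1600 m = 2.6169 m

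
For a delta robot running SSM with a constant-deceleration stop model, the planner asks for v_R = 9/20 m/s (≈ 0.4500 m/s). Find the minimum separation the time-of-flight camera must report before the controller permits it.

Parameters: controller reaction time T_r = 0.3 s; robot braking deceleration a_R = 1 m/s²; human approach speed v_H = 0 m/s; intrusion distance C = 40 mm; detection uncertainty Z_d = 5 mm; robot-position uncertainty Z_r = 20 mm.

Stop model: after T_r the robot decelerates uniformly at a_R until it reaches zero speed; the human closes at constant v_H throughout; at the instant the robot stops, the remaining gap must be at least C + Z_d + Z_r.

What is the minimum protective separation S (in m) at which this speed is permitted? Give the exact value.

stop time T_s = (9/20)/1 = 0.4500 s
robot in T_r: 0.4500·0.3000 = 0.1350 m
braking distance = 0.4500²/(2·1.0000) = 0.1013 m
person approaches 0.0000·(0.3000+0.4500) = 0.0000 m
residual clearance needed = 0.0400+0.0050+0.0200 = 0.0650 m
S_min ≈ 0.1350+0.1013+0.0000+0.0650  ⇒  S_min = 241/800 m

S_min = 241/800 m = 0.3013 m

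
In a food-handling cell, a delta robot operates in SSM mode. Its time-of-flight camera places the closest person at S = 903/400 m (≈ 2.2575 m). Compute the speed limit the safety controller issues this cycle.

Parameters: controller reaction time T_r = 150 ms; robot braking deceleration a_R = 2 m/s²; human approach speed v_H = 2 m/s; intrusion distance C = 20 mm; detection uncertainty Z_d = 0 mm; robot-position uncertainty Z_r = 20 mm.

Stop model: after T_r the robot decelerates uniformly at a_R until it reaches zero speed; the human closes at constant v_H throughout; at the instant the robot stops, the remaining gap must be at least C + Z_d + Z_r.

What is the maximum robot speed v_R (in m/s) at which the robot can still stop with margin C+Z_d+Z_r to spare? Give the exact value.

v_R_max = 13/10 m/s = 1.3000 m/s

at the boundary: (1/4)·v² + (23/20)·v + (-767/400) = 0
  disc = (23/20)² − 4·(1/4)·(-767/400) = 81/25 ; √disc = 9/5
  v_R = (−(23/20) + 9/5) / (2·(1/4)) = 13/10 m/s
check:
braking lasts T_s = (13/10)/2 = 0.6500 s
reaction-phase robot travel = 1.3000·0.1500 = 0.1950 m
braking distance = 1.3000²/(2·2.0000) = 0.4225 m
human closes 2.0000·0.8000 = 1.6000 m
margins: 0.0200+0.0000+0.0200 = 0.0400 m
sum ≈ 0.1950+0.4225+1.6000+0.0400 ≈ 2.2575 m = S ✓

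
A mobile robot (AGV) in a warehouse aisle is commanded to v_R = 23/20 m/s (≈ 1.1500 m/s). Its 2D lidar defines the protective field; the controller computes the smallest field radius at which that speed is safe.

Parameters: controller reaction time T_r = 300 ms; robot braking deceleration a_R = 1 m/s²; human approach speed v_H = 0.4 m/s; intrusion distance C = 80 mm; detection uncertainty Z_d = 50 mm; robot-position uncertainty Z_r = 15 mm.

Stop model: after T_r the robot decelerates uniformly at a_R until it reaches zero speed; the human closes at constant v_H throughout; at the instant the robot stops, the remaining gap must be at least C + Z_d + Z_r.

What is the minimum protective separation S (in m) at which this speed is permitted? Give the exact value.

braking lasts T_s = (23/20)/1 = 1.1500 s
reaction-phase robot travel = 1.1500·0.3000 = 0.3450 m
robot covers 1.1500·1.1500 − ½·1.0000·1.1500² = 0.6613 m while stopping
human closes 0.4000·1.4500 = 0.5800 m
residual clearance needed = 0.0800+0.0500+0.0150 = 0.1450 m
S_min ≈ 0.3450+0.6613+0.5800+0.1450  ⇒  S_min = 277/160 m

S_min = 277/160 m = 1.7312 m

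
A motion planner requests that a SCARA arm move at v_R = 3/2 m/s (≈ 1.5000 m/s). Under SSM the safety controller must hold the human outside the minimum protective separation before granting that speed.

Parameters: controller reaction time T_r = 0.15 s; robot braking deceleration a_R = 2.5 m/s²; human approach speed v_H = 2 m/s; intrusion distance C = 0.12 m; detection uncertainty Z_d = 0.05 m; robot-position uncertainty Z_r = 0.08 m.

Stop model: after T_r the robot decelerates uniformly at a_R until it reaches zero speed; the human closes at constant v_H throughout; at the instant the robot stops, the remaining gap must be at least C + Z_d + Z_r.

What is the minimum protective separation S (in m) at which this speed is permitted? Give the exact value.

braking lasts T_s = (3/2)/(5/2) = 0.6000 s
reaction-phase robot travel = 1.5000·0.1500 = 0.2250 m
robot under decel: 1.5000²/(2·2.5000) = 0.4500 m
human closes 2.0000·0.7500 = 1.5000 m
residual clearance needed = 0.1200+0.0500+0.0800 = 0.2500 m
S_min ≈ 0.2250+0.4500+1.5000+0.2500  ⇒  S_min = 97/40 m

S_min = 97/40 m = 2.4250 m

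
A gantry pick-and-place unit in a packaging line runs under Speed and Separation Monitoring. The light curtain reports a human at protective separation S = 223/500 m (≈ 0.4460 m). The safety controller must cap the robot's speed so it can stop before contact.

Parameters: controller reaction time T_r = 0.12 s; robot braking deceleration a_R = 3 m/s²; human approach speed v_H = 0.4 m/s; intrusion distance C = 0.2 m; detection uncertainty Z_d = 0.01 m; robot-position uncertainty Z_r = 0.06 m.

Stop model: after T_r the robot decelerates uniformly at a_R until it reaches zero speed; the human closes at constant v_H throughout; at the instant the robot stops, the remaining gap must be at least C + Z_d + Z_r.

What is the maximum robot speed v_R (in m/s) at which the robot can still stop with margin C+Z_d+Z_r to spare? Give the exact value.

v_R_max = 2/5 m/s = 0.4000 m/s

at the boundary: (1/6)·v² + (19/75)·v + (-16/125) = 0
  disc = (19/75)² − 4·(1/6)·(-16/125) = 841/5625 ; √disc = 29/75
  v_R = (−(19/75) + 29/75) / (2·(1/6)) = 2/5 m/s
check:
braking lasts T_s = (2/5)/3 = 0.1333 s
robot in T_r: 0.4000·0.1200 = 0.0480 m
robot under decel: 0.4000²/(2·3.0000) = 0.0267 m
human closes 0.4000·0.2533 = 0.1013 m
residual clearance needed = 0.2000+0.0100+0.0600 = 0.2700 m
sum ≈ 0.0480+0.0267+0.1013+0.2700 ≈ 0.4460 m = S ✓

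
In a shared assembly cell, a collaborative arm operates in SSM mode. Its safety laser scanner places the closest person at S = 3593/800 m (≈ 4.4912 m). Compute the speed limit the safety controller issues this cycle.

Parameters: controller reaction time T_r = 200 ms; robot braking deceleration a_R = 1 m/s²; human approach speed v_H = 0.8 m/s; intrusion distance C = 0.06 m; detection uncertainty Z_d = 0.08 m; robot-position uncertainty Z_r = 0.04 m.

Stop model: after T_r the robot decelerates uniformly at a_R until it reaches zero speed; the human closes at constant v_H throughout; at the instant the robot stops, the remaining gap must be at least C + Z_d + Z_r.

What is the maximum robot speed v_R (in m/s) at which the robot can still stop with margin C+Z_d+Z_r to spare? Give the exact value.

at the boundary: (1/2)·v² + (1)·v + (-3321/800) = 0
  disc = (1)² − 4·(1/2)·(-3321/800) = 3721/400 ; √disc = 61/20
  v_R = (−(1) + 61/20) / (2·(1/2)) = 41/20 m/s
check:
stop time T_s = (41/20)/1 = 2.0500 s
robot covers v_R·T_r = 2.0500·0.2000 = 0.4100 m before braking
robot covers 2.0500·2.0500 − ½·1.0000·2.0500² = 2.1012 m while stopping
human over T_r+T_s: 0.8000·(0.2000+2.0500) = 1.8000 m
C+Z_d+Z_r = 0.0600+0.0800+0.0400 = 0.1800 m
sum ≈ 0.4100+2.1012+1.8000+0.1800 ≈ 4.4912 m = S ✓

v_R_max = 41/20 m/s = 2.0500 m/s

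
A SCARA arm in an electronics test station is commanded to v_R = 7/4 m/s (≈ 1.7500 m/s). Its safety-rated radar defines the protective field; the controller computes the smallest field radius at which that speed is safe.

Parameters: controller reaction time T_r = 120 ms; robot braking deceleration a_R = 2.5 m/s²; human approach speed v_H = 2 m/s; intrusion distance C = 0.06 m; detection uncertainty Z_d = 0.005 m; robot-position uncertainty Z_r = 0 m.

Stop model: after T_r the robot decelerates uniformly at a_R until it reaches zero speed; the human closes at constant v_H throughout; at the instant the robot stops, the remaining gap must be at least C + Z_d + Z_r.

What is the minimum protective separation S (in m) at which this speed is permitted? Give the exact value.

S_min = 1011/400 m = 2.5275 m

stop time T_s = (7/4)/(5/2) = 0.7000 s
robot in T_r: 1.7500·0.1200 = 0.2100 m
robot covers 1.7500·0.7000 − ½·2.5000·0.7000² = 0.6125 m while stopping
person approaches 2.0000·(0.1200+0.7000) = 1.6400 m
residual clearance needed = 0.0600+0.0050+0.0000 = 0.0650 m
S_min ≈ 0.2100+0.6125+1.6400+0.0650  ⇒  S_min = 1011/400 m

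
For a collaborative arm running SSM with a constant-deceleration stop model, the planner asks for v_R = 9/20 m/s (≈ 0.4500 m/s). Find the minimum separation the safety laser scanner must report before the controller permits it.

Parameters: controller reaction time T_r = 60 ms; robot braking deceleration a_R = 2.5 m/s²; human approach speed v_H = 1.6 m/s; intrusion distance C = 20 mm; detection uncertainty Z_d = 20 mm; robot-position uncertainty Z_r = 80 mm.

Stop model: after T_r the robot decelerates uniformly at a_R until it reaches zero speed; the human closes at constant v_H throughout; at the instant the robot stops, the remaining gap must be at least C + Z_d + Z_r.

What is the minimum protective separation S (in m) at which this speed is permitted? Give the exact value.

T_s = v_R/a_R = (9/20)/(5/2) = 0.1800 s
robot in T_r: 0.4500·0.0600 = 0.0270 m
robot covers 0.4500·0.1800 − ½·2.5000·0.1800² = 0.0405 m while stopping
human over T_r+T_s: 1.6000·(0.0600+0.1800) = 0.3840 m
margins: 0.0200+0.0200+0.0800 = 0.1200 m
S_min ≈ 0.0270+0.0405+0.3840+0.1200  ⇒  S_min = 1143/2000 m

S_min = 1143/2000 m = 0.5715 m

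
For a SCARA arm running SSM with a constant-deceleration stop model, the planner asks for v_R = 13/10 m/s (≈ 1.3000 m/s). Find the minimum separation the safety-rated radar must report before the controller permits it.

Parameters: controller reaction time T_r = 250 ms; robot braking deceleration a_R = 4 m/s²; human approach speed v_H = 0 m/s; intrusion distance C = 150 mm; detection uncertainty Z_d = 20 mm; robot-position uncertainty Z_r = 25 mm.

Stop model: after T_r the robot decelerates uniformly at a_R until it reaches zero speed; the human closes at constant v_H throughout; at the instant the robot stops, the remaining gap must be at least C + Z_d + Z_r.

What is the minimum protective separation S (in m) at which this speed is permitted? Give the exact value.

S_min = 117/160 m = 0.7312 m

stop time T_s = (13/10)/4 = 0.3250 s
robot in T_r: 1.3000·0.2500 = 0.3250 m
braking distance = 1.3000²/(2·4.0000) = 0.2112 m
human over T_r+T_s: 0.0000·(0.2500+0.3250) = 0.0000 m
margins: 0.1500+0.0200+0.0250 = 0.1950 m
S_min ≈ 0.3250+0.2112+0.0000+0.1950  ⇒  S_min = 117/160 m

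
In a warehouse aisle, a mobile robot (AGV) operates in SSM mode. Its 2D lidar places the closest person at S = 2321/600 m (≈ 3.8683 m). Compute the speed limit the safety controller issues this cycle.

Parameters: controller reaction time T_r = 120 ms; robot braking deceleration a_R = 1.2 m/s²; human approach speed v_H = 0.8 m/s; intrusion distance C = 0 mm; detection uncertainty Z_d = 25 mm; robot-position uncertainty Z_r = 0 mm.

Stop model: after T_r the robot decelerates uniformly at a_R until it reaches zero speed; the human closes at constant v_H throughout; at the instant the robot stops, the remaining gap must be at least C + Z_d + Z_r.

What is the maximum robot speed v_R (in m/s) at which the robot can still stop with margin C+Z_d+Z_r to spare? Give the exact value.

at the boundary: (5/12)·v² + (59/75)·v + (-5621/1500) = 0
  disc = (59/75)² − 4·(5/12)·(-5621/1500) = 17161/2500 ; √disc = 131/50
  v_R = (−(59/75) + 131/50) / (2·(5/12)) = 11/5 m/s
check:
stop time T_s = (11/5)/(6/5) = 1.8333 s
reaction-phase robot travel = 2.2000·0.1200 = 0.2640 m
braking distance = 2.2000²/(2·1.2000) = 2.0167 m
person approaches 0.8000·(0.1200+1.8333) = 1.5627 m
C+Z_d+Z_r = 0.0000+0.0250+0.0000 = 0.0250 m
sum ≈ 0.2640+2.0167+1.5627+0.0250 ≈ 3.8683 m = S ✓

v_R_max = 11/5 m/s = 2.2000 m/s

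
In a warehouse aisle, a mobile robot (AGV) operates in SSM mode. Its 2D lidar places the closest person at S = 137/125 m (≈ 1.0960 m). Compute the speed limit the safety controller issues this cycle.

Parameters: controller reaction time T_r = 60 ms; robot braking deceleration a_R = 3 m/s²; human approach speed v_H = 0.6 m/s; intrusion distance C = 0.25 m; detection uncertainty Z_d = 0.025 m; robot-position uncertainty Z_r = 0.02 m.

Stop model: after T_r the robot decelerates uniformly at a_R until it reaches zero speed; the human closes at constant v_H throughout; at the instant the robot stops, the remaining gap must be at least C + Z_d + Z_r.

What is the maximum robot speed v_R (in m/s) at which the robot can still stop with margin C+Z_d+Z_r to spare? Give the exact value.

v_R_max = 3/2 m/s = 1.5000 m/s

collect terms ⇒ (1/6)·v_R² + (13/50)·v_R + (-153/200) = 0
  disc = (13/50)² − 4·(1/6)·(-153/200) = 361/625 ; √disc = 19/25
  v_R = (−(13/50) + 19/25) / (2·(1/6)) = 3/2 m/s
check:
braking lasts T_s = (3/2)/3 = 0.5000 s
robot in T_r: 1.5000·0.0600 = 0.0900 m
robot under decel: 1.5000²/(2·3.0000) = 0.3750 m
person approaches 0.6000·(0.0600+0.5000) = 0.3360 m
margins: 0.2500+0.0250+0.0200 = 0.2950 m
sum ≈ 0.0900+0.3750+0.3360+0.2950 ≈ 1.0960 m = S ✓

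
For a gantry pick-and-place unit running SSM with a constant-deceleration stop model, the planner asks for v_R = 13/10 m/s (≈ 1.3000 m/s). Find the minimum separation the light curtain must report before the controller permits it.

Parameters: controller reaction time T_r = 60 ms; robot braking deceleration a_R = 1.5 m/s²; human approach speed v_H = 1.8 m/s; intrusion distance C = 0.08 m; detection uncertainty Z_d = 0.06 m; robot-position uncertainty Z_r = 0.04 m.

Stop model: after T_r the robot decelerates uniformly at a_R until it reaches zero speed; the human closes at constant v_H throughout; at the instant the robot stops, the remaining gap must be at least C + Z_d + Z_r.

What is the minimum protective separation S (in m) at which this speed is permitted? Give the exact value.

S_min = 1867/750 m = 2.4893 m

stop time T_s = (13/10)/(3/2) = 0.8667 s
robot covers v_R·T_r = 1.3000·0.0600 = 0.0780 m before braking
braking distance = 1.3000²/(2·1.5000) = 0.5633 m
human over T_r+T_s: 1.8000·(0.0600+0.8667) = 1.6680 m
margins: 0.0800+0.0600+0.0400 = 0.1800 m
S_min ≈ 0.0780+0.5633+1.6680+0.1800  ⇒  S_min = 1867/750 m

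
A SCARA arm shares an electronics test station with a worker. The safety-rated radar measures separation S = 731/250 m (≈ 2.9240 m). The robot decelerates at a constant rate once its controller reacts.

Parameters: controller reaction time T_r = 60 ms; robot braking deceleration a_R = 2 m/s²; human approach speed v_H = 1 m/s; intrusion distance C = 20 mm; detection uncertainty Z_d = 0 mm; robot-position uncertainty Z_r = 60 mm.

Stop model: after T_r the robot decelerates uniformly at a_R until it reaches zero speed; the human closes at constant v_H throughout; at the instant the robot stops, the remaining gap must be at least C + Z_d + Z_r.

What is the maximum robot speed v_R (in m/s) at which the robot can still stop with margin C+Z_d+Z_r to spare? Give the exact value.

collect terms ⇒ (1/4)·v_R² + (14/25)·v_R + (-348/125) = 0
  disc = (14/25)² − 4·(1/4)·(-348/125) = 1936/625 ; √disc = 44/25
  v_R = (−(14/25) + 44/25) / (2·(1/4)) = 12/5 m/s
check:
T_s = v_R/a_R = (12/5)/2 = 1.2000 s
robot covers v_R·T_r = 2.4000·0.0600 = 0.1440 m before braking
robot under decel: 2.4000²/(2·2.0000) = 1.4400 m
human over T_r+T_s: 1.0000·(0.0600+1.2000) = 1.2600 m
residual clearance needed = 0.0200+0.0000+0.0600 = 0.0800 m
sum ≈ 0.1440+1.4400+1.2600+0.0800 ≈ 2.9240 m = S ✓

v_R_max = 12/5 m/s = 2.4000 m/s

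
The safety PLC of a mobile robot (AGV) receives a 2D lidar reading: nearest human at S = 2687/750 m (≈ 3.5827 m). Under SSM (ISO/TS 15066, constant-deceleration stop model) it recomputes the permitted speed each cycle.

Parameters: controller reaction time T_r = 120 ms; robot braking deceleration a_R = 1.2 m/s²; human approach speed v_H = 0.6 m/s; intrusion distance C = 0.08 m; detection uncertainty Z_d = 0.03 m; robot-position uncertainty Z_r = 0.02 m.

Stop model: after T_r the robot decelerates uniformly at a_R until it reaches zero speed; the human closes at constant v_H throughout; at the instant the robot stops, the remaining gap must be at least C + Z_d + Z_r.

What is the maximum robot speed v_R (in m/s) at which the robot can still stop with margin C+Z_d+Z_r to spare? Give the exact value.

at the boundary: (5/12)·v² + (31/50)·v + (-5071/1500) = 0
  disc = (31/50)² − 4·(5/12)·(-5071/1500) = 33856/5625 ; √disc = 184/75
  v_R = (−(31/50) + 184/75) / (2·(5/12)) = 11/5 m/s
check:
braking lasts T_s = (11/5)/(6/5) = 1.8333 s
robot covers v_R·T_r = 2.2000·0.1200 = 0.2640 m before braking
robot under decel: 2.2000²/(2·1.2000) = 2.0167 m
human over T_r+T_s: 0.6000·(0.1200+1.8333) = 1.1720 m
margins: 0.0800+0.0300+0.0200 = 0.1300 m
sum ≈ 0.2640+2.0167+1.1720+0.1300 ≈ 3.5827 m = S ✓

v_R_max = 11/5 m/s = 2.2000 m/s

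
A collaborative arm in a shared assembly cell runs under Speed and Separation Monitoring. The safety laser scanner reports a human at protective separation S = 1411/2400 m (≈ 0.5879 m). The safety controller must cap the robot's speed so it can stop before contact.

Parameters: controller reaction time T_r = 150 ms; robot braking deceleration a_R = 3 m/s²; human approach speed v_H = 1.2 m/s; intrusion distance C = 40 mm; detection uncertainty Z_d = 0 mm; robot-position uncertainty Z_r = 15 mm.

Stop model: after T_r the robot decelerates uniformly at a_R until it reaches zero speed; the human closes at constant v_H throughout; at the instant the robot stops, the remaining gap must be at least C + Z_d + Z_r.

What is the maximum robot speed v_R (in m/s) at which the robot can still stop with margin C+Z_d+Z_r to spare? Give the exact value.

quadratic (1/6)·v² + (11/20)·v + (-847/2400) = 0
  disc = (11/20)² − 4·(1/6)·(-847/2400) = 121/225 ; √disc = 11/15
  v_R = (−(11/20) + 11/15) / (2·(1/6)) = 11/20 m/s
check:
stop time T_s = (11/20)/3 = 0.1833 s
reaction-phase robot travel = 0.5500·0.1500 = 0.0825 m
robot covers 0.5500·0.1833 − ½·3.0000·0.1833² = 0.0504 m while stopping
human over T_r+T_s: 1.2000·(0.1500+0.1833) = 0.4000 m
C+Z_d+Z_r = 0.0400+0.0000+0.0150 = 0.0550 m
sum ≈ 0.0825+0.0504+0.4000+0.0550 ≈ 0.5879 m = S ✓

v_R_max = 11/20 m/s = 0.5500 m/s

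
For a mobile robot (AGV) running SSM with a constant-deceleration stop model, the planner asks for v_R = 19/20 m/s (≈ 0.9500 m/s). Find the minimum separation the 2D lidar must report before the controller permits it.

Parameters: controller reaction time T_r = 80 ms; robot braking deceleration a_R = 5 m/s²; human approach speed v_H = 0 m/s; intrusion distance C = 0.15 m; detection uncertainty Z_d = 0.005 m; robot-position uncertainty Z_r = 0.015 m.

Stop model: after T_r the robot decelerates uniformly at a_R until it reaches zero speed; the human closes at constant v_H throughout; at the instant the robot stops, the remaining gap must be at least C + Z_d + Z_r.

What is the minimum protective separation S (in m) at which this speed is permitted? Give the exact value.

T_s = v_R/a_R = (19/20)/5 = 0.1900 s
reaction-phase robot travel = 0.9500·0.0800 = 0.0760 m
robot covers 0.9500·0.1900 − ½·5.0000·0.1900² = 0.0902 m while stopping
human over T_r+T_s: 0.0000·(0.0800+0.1900) = 0.0000 m
C+Z_d+Z_r = 0.1500+0.0050+0.0150 = 0.1700 m
S_min ≈ 0.0760+0.0902+0.0000+0.1700  ⇒  S_min = 269/800 m

S_min = 269/800 m = 0.3362 m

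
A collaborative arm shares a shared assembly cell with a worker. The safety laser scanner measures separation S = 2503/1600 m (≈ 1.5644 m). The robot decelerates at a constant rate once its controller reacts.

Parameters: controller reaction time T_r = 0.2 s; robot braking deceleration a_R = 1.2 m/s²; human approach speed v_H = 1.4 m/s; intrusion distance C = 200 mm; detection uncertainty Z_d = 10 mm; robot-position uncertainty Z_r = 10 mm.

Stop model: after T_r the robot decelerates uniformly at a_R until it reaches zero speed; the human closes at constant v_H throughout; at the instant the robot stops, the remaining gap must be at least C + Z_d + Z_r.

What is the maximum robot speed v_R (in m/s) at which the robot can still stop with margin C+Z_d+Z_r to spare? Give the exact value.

at the boundary: (5/12)·v² + (41/30)·v + (-1703/1600) = 0
  disc = (41/30)² − 4·(5/12)·(-1703/1600) = 52441/14400 ; √disc = 229/120
  v_R = (−(41/30) + 229/120) / (2·(5/12)) = 13/20 m/s
check:
stop time T_s = (13/20)/(6/5) = 0.5417 s
reaction-phase robot travel = 0.6500·0.2000 = 0.1300 m
robot covers 0.6500·0.5417 − ½·1.2000·0.5417² = 0.1760 m while stopping
person approaches 1.4000·(0.2000+0.5417) = 1.0383 m
C+Z_d+Z_r = 0.2000+0.0100+0.0100 = 0.2200 m
sum ≈ 0.1300+0.1760+1.0383+0.2200 ≈ 1.5644 m = S ✓

v_R_max = 13/20 m/s = 0.6500 m/s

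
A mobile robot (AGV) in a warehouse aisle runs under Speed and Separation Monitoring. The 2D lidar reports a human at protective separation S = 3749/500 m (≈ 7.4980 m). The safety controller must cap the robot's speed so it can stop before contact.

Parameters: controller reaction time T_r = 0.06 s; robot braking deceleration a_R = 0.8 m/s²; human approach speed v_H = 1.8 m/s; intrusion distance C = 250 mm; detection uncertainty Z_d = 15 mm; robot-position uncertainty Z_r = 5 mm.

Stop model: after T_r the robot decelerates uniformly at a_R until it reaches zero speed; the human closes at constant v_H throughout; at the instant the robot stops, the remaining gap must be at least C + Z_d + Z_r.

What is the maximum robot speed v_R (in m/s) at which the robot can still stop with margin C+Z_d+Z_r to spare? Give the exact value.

at the boundary: (5/8)·v² + (231/100)·v + (-178/25) = 0
  disc = (231/100)² − 4·(5/8)·(-178/25) = 231361/10000 ; √disc = 481/100
  v_R = (−(231/100) + 481/100) / (2·(5/8)) = 2 m/s
check:
T_s = v_R/a_R = 2/(4/5) = 2.5000 s
robot in T_r: 2.0000·0.0600 = 0.1200 m
robot under decel: 2.0000²/(2·0.8000) = 2.5000 m
person approaches 1.8000·(0.0600+2.5000) = 4.6080 m
residual clearance needed = 0.2500+0.0150+0.0050 = 0.2700 m
sum ≈ 0.1200+2.5000+4.6080+0.2700 ≈ 7.4980 m = S ✓

v_R_max = 2 m/s = 2.0000 m/s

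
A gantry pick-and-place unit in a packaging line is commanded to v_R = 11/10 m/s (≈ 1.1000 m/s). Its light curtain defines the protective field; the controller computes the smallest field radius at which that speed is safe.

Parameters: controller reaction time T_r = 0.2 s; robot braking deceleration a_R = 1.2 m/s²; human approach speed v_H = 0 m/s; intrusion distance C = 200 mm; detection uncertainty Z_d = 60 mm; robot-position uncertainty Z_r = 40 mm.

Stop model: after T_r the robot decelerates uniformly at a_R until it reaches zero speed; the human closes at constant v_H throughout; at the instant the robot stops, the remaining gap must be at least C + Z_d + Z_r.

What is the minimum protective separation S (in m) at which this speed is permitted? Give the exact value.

S_min = 1229/1200 m = 1.0242 m

T_s = v_R/a_R = (11/10)/(6/5) = 0.9167 s
robot in T_r: 1.1000·0.2000 = 0.2200 m
robot covers 1.1000·0.9167 − ½·1.2000·0.9167² = 0.5042 m while stopping
human closes 0.0000·1.1167 = 0.0000 m
margins: 0.2000+0.0600+0.0400 = 0.3000 m
S_min ≈ 0.2200+0.5042+0.0000+0.3000  ⇒  S_min = 1229/1200 m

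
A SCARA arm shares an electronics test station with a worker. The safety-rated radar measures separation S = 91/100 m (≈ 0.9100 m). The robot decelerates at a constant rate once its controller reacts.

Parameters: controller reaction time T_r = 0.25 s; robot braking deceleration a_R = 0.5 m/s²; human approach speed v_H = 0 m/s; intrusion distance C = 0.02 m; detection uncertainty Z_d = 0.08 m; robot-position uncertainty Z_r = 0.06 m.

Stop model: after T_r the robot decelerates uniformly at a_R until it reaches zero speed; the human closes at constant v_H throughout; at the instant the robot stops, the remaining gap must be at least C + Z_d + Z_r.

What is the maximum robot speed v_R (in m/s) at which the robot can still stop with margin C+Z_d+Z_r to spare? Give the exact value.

v_R_max = 3/4 m/s = 0.7500 m/s

quadratic (1)·v² + (1/4)·v + (-3/4) = 0
  disc = (1/4)² − 4·(1)·(-3/4) = 49/16 ; √disc = 7/4
  v_R = (−(1/4) + 7/4) / (2·(1)) = 3/4 m/s
check:
braking lasts T_s = (3/4)/(1/2) = 1.5000 s
reaction-phase robot travel = 0.7500·0.2500 = 0.1875 m
braking distance = 0.7500²/(2·0.5000) = 0.5625 m
person approaches 0.0000·(0.2500+1.5000) = 0.0000 m
residual clearance needed = 0.0200+0.0800+0.0600 = 0.1600 m
sum ≈ 0.1875+0.5625+0.0000+0.1600 ≈ 0.9100 m = S ✓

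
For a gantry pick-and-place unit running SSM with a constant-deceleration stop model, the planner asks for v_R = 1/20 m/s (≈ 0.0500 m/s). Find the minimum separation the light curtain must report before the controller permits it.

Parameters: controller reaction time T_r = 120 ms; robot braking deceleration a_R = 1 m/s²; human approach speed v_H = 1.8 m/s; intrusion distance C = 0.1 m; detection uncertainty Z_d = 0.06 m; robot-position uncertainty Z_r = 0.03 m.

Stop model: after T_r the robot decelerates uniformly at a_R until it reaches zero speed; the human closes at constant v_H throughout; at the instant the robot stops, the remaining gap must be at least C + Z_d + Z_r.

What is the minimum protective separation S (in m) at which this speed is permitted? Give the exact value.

stop time T_s = (1/20)/1 = 0.0500 s
robot in T_r: 0.0500·0.1200 = 0.0060 m
robot covers 0.0500·0.0500 − ½·1.0000·0.0500² = 0.0013 m while stopping
human closes 1.8000·0.1700 = 0.3060 m
residual clearance needed = 0.1000+0.0600+0.0300 = 0.1900 m
S_min ≈ 0.0060+0.0013+0.3060+0.1900  ⇒  S_min = 2013/4000 m

S_min = 2013/4000 m = 0.5032 m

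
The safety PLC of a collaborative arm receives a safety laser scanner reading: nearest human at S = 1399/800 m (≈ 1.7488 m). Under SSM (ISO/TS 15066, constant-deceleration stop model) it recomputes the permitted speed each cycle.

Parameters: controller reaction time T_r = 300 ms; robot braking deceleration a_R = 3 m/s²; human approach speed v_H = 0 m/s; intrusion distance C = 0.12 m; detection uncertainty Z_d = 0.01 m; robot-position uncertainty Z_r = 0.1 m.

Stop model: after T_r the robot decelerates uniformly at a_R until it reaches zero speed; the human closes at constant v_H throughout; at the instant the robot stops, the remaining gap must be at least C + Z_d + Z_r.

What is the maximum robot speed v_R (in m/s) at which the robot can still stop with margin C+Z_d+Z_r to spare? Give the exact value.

v_R_max = 9/4 m/s = 2.2500 m/s

at the boundary: (1/6)·v² + (3/10)·v + (-243/160) = 0
  disc = (3/10)² − 4·(1/6)·(-243/160) = 441/400 ; √disc = 21/20
  v_R = (−(3/10) + 21/20) / (2·(1/6)) = 9/4 m/s
check:
stop time T_s = (9/4)/3 = 0.7500 s
robot in T_r: 2.2500·0.3000 = 0.6750 m
robot covers 2.2500·0.7500 − ½·3.0000·0.7500² = 0.8438 m while stopping
human over T_r+T_s: 0.0000·(0.3000+0.7500) = 0.0000 m
C+Z_d+Z_r = 0.1200+0.0100+0.1000 = 0.2300 m
sum ≈ 0.6750+0.8438+0.0000+0.2300 ≈ 1.7488 m = S ✓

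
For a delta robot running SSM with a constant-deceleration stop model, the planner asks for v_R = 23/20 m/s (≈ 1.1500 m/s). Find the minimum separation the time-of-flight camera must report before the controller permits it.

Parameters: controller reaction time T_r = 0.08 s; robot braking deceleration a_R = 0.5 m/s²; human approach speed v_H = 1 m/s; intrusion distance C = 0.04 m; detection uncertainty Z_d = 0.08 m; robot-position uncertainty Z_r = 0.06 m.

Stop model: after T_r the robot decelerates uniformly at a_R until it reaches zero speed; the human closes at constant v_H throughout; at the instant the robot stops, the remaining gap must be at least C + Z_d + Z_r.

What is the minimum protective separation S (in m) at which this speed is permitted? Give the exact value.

S_min = 7949/2000 m = 3.9745 m

braking lasts T_s = (23/20)/(1/2) = 2.3000 s
robot covers v_R·T_r = 1.1500·0.0800 = 0.0920 m before braking
robot under decel: 1.1500²/(2·0.5000) = 1.3225 m
human closes 1.0000·2.3800 = 2.3800 m
margins: 0.0400+0.0800+0.0600 = 0.1800 m
S_min ≈ 0.0920+1.3225+2.3800+0.1800  ⇒  S_min = 7949/2000 m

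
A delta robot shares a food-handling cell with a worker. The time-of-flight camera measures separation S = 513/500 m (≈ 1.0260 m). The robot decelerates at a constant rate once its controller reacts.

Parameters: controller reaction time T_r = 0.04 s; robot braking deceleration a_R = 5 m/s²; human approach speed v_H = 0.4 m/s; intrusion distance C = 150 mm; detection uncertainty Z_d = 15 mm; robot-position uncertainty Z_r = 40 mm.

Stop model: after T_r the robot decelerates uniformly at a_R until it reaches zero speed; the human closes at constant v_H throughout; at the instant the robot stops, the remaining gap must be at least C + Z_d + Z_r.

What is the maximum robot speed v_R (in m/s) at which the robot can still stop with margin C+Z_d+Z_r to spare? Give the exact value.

quadratic (1/10)·v² + (3/25)·v + (-161/200) = 0
  disc = (3/25)² − 4·(1/10)·(-161/200) = 841/2500 ; √disc = 29/50
  v_R = (−(3/25) + 29/50) / (2·(1/10)) = 23/10 m/s
check:
braking lasts T_s = (23/10)/5 = 0.4600 s
robot in T_r: 2.3000·0.0400 = 0.0920 m
braking distance = 2.3000²/(2·5.0000) = 0.5290 m
human closes 0.4000·0.5000 = 0.2000 m
C+Z_d+Z_r = 0.1500+0.0150+0.0400 = 0.2050 m
sum ≈ 0.0920+0.5290+0.2000+0.2050 ≈ 1.0260 m = S ✓

v_R_max = 23/10 m/s = 2.3000 m/s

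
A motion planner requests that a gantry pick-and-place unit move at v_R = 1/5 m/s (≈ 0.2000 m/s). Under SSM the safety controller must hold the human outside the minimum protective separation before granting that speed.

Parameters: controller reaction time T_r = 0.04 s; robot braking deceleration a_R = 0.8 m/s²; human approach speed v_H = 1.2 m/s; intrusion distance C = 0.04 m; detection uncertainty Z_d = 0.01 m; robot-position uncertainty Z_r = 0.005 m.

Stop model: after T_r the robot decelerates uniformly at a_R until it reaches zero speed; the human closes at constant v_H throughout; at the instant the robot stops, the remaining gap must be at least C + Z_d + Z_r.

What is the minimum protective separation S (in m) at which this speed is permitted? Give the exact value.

stop time T_s = (1/5)/(4/5) = 0.2500 s
robot in T_r: 0.2000·0.0400 = 0.0080 m
robot covers 0.2000·0.2500 − ½·0.8000·0.2500² = 0.0250 m while stopping
person approaches 1.2000·(0.0400+0.2500) = 0.3480 m
margins: 0.0400+0.0100+0.0050 = 0.0550 m
S_min ≈ 0.0080+0.0250+0.3480+0.0550  ⇒  S_min = 109/250 m

S_min = 109/250 m = 0.4360 m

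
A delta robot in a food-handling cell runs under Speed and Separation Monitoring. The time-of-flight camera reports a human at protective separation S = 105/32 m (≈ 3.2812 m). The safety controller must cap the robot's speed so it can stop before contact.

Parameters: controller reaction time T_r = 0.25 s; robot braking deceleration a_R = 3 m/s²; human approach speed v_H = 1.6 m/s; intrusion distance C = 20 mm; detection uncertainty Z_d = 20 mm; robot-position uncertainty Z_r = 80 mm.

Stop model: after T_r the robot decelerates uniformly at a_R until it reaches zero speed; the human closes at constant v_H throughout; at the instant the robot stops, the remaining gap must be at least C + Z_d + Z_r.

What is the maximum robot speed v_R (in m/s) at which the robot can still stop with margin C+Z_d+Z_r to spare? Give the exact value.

quadratic (1/6)·v² + (47/60)·v + (-2209/800) = 0
  disc = (47/60)² − 4·(1/6)·(-2209/800) = 2209/900 ; √disc = 47/30
  v_R = (−(47/60) + 47/30) / (2·(1/6)) = 47/20 m/s
check:
stop time T_s = (47/20)/3 = 0.7833 s
robot covers v_R·T_r = 2.3500·0.2500 = 0.5875 m before braking
robot under decel: 2.3500²/(2·3.0000) = 0.9204 m
human over T_r+T_s: 1.6000·(0.2500+0.7833) = 1.6533 m
C+Z_d+Z_r = 0.0200+0.0200+0.0800 = 0.1200 m
sum ≈ 0.5875+0.9204+1.6533+0.1200 ≈ 3.2812 m = S ✓

v_R_max = 47/20 m/s = 2.3500 m/s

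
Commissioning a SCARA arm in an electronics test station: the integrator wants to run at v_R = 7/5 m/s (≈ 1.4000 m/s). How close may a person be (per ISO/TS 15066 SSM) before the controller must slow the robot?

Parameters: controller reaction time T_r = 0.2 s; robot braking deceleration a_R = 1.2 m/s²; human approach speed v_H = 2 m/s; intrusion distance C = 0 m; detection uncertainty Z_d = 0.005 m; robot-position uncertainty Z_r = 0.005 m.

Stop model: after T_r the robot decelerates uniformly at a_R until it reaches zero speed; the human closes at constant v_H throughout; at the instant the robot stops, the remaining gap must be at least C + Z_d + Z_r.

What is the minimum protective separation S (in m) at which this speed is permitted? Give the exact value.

stop time T_s = (7/5)/(6/5) = 1.1667 s
robot in T_r: 1.4000·0.2000 = 0.2800 m
robot under decel: 1.4000²/(2·1.2000) = 0.8167 m
human over T_r+T_s: 2.0000·(0.2000+1.1667) = 2.7333 m
residual clearance needed = 0.0000+0.0050+0.0050 = 0.0100 m
S_min ≈ 0.2800+0.8167+2.7333+0.0100  ⇒  S_min = 96/25 m

S_min = 96/25 m = 3.8400 m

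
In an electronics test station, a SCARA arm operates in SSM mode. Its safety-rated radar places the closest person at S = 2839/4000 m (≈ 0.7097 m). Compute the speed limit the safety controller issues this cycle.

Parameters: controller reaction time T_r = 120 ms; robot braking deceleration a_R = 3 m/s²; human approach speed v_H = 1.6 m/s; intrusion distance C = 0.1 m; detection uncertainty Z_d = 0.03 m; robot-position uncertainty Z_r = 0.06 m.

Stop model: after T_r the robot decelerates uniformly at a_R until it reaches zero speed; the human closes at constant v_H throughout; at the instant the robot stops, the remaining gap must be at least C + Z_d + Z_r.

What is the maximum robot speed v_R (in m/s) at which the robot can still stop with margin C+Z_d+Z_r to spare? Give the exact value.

collect terms ⇒ (1/6)·v_R² + (49/75)·v_R + (-1311/4000) = 0
  disc = (49/75)² − 4·(1/6)·(-1311/4000) = 58081/90000 ; √disc = 241/300
  v_R = (−(49/75) + 241/300) / (2·(1/6)) = 9/20 m/s
check:
braking lasts T_s = (9/20)/3 = 0.1500 s
robot in T_r: 0.4500·0.1200 = 0.0540 m
braking distance = 0.4500²/(2·3.0000) = 0.0338 m
human closes 1.6000·0.2700 = 0.4320 m
residual clearance needed = 0.1000+0.0300+0.0600 = 0.1900 m
sum ≈ 0.0540+0.0338+0.4320+0.1900 ≈ 0.7097 m = S ✓

v_R_max = 9/20 m/s = 0.4500 m/s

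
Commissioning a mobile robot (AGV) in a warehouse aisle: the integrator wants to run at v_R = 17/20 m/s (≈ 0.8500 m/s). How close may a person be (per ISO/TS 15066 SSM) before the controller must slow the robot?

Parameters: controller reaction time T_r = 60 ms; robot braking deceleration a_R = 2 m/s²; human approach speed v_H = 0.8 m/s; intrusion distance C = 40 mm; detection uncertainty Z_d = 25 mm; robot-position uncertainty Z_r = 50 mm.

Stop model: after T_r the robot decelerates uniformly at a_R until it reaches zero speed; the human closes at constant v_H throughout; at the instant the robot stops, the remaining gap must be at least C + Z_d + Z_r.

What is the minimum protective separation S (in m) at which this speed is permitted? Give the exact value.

stop time T_s = (17/20)/2 = 0.4250 s
reaction-phase robot travel = 0.8500·0.0600 = 0.0510 m
robot under decel: 0.8500²/(2·2.0000) = 0.1806 m
human closes 0.8000·0.4850 = 0.3880 m
margins: 0.0400+0.0250+0.0500 = 0.1150 m
S_min ≈ 0.0510+0.1806+0.3880+0.1150  ⇒  S_min = 5877/8000 m

S_min = 5877/8000 m = 0.7346 m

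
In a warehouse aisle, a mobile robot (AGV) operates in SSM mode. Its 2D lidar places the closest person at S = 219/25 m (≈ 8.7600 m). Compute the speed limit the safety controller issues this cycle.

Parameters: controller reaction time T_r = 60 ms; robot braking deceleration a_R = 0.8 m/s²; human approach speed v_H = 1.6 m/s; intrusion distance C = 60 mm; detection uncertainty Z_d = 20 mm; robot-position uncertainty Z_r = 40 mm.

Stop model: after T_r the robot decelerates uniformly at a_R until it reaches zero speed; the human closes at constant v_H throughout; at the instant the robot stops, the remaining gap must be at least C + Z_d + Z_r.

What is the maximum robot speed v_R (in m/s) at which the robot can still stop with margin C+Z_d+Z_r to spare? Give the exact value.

quadratic (5/8)·v² + (103/50)·v + (-1068/125) = 0
  disc = (103/50)² − 4·(5/8)·(-1068/125) = 64009/2500 ; √disc = 253/50
  v_R = (−(103/50) + 253/50) / (2·(5/8)) = 12/5 m/s
check:
stop time T_s = (12/5)/(4/5) = 3.0000 s
robot covers v_R·T_r = 2.4000·0.0600 = 0.1440 m before braking
robot under decel: 2.4000²/(2·0.8000) = 3.6000 m
human closes 1.6000·3.0600 = 4.8960 m
margins: 0.0600+0.0200+0.0400 = 0.1200 m
sum ≈ 0.1440+3.6000+4.8960+0.1200 ≈ 8.7600 m = S ✓

v_R_max = 12/5 m/s = 2.4000 m/s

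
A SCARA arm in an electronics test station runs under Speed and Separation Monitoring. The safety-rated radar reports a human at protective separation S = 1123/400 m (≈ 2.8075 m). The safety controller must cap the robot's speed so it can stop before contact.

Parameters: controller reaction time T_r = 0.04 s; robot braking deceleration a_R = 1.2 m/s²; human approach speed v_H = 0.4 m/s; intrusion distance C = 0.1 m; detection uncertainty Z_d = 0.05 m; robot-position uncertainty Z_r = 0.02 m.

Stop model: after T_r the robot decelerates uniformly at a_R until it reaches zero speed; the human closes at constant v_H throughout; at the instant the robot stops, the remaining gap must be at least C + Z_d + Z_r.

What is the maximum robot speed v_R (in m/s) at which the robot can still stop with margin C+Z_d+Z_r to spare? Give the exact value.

at the boundary: (5/12)·v² + (28/75)·v + (-5243/2000) = 0
  disc = (28/75)² − 4·(5/12)·(-5243/2000) = 405769/90000 ; √disc = 637/300
  v_R = (−(28/75) + 637/300) / (2·(5/12)) = 21/10 m/s
check:
braking lasts T_s = (21/10)/(6/5) = 1.7500 s
reaction-phase robot travel = 2.1000·0.0400 = 0.0840 m
robot under decel: 2.1000²/(2·1.2000) = 1.8375 m
human over T_r+T_s: 0.4000·(0.0400+1.7500) = 0.7160 m
C+Z_d+Z_r = 0.1000+0.0500+0.0200 = 0.1700 m
sum ≈ 0.0840+1.8375+0.7160+0.1700 ≈ 2.8075 m = S ✓

v_R_max = 21/10 m/s = 2.1000 m/s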